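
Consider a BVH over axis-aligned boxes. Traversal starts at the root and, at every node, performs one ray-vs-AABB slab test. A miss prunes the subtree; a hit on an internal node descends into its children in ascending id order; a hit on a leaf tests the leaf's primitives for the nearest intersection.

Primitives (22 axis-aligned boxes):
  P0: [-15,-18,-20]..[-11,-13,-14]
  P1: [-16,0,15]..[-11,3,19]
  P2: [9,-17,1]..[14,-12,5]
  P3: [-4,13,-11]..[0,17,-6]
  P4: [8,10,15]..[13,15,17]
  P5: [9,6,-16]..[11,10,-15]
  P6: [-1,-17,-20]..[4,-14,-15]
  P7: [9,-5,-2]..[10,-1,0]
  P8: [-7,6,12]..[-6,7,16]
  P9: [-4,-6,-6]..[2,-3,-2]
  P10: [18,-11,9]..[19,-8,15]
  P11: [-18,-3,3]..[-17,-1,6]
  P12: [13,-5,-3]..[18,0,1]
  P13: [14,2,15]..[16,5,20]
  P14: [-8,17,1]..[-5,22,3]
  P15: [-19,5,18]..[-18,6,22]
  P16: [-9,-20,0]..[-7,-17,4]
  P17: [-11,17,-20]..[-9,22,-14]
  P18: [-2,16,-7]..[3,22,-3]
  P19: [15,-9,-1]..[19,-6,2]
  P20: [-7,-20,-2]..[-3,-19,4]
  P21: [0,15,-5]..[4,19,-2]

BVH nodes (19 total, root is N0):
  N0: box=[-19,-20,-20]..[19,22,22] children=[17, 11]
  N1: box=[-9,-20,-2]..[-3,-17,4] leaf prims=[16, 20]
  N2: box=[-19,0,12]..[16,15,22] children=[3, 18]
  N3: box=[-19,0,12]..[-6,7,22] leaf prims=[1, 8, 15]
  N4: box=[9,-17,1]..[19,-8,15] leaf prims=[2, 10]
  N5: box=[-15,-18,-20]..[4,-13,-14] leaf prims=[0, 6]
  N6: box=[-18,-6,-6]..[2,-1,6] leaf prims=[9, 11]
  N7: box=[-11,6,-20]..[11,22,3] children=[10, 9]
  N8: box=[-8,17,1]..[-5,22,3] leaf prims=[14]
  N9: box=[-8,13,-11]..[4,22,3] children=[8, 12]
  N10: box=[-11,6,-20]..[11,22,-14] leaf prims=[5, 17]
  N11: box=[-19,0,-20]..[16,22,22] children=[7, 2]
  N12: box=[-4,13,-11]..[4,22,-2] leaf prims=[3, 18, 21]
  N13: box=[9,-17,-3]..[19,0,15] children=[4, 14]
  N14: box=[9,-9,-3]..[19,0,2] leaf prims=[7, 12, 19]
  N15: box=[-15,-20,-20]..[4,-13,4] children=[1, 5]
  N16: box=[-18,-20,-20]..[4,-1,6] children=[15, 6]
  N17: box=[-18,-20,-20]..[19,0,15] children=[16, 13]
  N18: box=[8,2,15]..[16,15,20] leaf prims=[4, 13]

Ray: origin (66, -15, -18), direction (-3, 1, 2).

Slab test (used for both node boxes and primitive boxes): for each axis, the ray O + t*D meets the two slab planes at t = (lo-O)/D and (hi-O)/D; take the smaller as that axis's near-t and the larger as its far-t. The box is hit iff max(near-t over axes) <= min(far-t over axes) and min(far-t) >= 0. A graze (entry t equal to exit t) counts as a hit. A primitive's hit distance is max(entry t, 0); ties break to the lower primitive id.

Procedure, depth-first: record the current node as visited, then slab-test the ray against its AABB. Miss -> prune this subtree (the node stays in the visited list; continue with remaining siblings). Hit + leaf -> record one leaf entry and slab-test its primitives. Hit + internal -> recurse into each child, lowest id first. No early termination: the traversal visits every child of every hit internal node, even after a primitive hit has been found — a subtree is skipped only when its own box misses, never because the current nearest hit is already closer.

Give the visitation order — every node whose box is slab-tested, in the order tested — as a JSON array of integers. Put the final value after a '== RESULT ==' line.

Walk:
N0 x:[47/3,85/3] y:[-5,37] z:[-1,20] -> hit [47/3,20], descend [11, 17]
  N11 x:[50/3,85/3] y:[15,37] z:[-1,20] -> hit [50/3,20], descend [2, 7]
    N2 x:[50/3,85/3] y:[15,30] z:[15,20] -> hit [50/3,20], descend [3, 18]
      N3 x:[24,85/3] y:[15,22] z:[15,20] -> miss, prune
      N18 x:[50/3,58/3] y:[17,30] z:[33/2,19] -> hit [17,19] leaf, test {P4(miss), P13@t=17}
    N7 x:[55/3,77/3] y:[21,37] z:[-1,21/2] -> miss, prune
  N17 x:[47/3,28] y:[-5,15] z:[-1,33/2] -> miss, prune

Summary -> nodes [0, 11, 2, 3, 18, 7, 17]; box-tests=7; leaf-entries=1; first=P13

== RESULT ==
[0, 11, 2, 3, 18, 7, 17]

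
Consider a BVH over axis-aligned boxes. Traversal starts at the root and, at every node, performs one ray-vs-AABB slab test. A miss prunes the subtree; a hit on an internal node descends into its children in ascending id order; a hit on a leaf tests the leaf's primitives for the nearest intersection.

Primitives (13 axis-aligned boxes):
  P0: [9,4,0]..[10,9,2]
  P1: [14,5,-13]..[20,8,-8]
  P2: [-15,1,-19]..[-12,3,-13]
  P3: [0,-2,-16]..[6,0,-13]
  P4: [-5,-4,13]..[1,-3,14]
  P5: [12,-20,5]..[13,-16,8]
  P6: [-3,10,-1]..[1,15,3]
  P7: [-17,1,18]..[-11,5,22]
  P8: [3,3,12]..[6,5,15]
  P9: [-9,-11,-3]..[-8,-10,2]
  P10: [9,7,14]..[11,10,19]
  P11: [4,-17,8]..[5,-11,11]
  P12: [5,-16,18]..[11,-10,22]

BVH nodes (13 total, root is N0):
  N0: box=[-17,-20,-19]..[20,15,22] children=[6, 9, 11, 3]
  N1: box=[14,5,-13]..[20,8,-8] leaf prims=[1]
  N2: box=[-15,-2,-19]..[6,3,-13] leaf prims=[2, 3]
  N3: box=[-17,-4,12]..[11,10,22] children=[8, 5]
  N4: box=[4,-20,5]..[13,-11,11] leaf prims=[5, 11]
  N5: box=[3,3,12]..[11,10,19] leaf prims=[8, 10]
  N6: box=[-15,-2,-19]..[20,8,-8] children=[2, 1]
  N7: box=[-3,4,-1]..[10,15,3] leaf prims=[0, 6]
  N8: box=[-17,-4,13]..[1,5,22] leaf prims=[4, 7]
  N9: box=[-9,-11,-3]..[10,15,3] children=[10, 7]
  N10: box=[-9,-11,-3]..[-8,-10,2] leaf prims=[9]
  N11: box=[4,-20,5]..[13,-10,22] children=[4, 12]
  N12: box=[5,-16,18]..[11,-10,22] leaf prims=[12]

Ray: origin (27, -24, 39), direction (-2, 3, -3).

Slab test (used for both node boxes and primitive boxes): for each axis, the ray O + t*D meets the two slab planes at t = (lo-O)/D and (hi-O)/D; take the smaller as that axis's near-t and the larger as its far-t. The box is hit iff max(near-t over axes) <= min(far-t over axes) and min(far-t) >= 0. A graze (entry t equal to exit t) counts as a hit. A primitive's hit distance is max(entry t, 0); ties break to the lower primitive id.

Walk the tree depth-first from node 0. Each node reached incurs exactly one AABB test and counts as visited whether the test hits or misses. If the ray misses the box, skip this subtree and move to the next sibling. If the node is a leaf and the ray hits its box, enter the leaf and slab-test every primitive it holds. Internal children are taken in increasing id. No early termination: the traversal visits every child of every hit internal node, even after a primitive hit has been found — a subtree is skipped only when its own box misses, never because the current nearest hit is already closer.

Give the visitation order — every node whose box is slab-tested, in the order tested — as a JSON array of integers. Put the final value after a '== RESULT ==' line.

Traverse from the root:
N0 x:[7/2,22] y:[4/3,13] z:[17/3,58/3] -> hit [17/3,13], descend [3, 6, 9, 11]
  N3 x:[8,22] y:[20/3,34/3] z:[17/3,9] -> hit [8,9], descend [5, 8]
    N5 x:[8,12] y:[9,34/3] z:[20/3,9] -> hit [9,9] leaf, test {P8(miss), P10(miss)}
    N8 x:[13,22] y:[20/3,29/3] z:[17/3,26/3] -> miss, prune
  N6 x:[7/2,21] y:[22/3,32/3] z:[47/3,58/3] -> miss, prune
  N9 x:[17/2,18] y:[13/3,13] z:[12,14] -> hit [12,13], descend [7, 10]
    N7 x:[17/2,15] y:[28/3,13] z:[12,40/3] -> hit [12,13] leaf, test {P0(miss), P6@t=13}
    N10 x:[35/2,18] y:[13/3,14/3] z:[37/3,14] -> miss, prune
  N11 x:[7,23/2] y:[4/3,14/3] z:[17/3,34/3] -> miss, prune

Summary -> nodes [0, 3, 5, 8, 6, 9, 7, 10, 11]; box-tests=9; leaf-entries=2; first=P6

== RESULT ==
[0, 3, 5, 8, 6, 9, 7, 10, 11]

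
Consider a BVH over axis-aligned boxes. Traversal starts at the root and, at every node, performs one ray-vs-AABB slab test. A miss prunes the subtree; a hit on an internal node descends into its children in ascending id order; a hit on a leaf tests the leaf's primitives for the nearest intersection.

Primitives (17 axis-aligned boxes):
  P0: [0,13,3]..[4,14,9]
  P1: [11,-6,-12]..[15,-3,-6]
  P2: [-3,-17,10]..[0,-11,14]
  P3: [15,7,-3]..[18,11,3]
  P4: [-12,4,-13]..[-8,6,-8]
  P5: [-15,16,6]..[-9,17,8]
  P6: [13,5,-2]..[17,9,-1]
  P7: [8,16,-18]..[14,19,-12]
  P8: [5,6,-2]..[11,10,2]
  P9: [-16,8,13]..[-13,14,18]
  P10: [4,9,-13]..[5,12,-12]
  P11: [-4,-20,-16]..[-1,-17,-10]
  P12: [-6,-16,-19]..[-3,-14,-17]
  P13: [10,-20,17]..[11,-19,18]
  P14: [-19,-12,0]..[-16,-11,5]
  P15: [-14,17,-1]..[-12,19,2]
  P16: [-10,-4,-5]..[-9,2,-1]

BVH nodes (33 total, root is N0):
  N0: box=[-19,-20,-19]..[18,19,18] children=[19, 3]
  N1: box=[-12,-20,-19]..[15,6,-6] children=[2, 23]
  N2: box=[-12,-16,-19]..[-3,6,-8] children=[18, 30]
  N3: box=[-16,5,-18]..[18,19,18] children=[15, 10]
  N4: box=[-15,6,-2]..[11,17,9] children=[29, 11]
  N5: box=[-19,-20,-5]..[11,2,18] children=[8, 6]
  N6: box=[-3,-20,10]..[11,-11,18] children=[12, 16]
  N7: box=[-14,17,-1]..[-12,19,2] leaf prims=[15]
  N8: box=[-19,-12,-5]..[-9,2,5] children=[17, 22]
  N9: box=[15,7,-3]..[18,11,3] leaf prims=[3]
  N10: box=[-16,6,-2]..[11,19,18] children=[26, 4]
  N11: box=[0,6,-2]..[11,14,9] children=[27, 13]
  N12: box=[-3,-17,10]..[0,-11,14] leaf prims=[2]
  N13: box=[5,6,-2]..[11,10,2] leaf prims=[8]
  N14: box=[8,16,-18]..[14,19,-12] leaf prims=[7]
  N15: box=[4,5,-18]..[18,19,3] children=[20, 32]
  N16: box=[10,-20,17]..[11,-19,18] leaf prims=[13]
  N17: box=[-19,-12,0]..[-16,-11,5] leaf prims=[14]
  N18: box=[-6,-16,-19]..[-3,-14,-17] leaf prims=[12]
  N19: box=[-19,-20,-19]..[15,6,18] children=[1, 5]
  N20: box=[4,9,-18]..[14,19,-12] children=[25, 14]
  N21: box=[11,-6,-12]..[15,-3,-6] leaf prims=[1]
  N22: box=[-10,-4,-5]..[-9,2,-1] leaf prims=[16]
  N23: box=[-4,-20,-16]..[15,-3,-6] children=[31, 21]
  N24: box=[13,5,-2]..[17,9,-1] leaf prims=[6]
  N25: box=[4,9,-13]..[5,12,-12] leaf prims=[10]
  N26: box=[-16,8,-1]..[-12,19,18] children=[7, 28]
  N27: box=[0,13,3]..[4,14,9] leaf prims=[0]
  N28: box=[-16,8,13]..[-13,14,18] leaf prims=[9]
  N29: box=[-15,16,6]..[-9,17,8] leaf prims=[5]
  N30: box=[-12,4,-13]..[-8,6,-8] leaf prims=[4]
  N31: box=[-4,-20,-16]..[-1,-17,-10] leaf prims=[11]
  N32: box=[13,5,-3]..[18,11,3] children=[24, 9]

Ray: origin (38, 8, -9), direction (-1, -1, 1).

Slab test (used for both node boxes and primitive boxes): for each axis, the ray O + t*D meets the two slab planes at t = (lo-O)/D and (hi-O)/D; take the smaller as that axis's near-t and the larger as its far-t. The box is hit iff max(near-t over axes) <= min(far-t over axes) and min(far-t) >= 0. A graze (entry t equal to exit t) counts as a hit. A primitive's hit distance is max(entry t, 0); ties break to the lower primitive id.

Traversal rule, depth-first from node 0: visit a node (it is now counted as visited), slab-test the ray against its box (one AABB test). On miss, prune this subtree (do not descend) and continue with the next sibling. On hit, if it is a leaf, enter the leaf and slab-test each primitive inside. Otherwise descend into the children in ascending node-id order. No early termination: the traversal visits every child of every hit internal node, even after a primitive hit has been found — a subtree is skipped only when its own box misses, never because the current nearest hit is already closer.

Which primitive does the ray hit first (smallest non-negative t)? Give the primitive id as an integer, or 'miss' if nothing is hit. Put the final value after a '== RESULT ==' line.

Walk:
N0 x:[20,57] y:[-11,28] z:[-10,27] -> hit [20,27], descend [3, 19]
  N3 x:[20,54] y:[-11,3] z:[-9,27] -> miss, prune
  N19 x:[23,57] y:[2,28] z:[-10,27] -> hit [23,27], descend [1, 5]
    N1 x:[23,50] y:[2,28] z:[-10,3] -> miss, prune
    N5 x:[27,57] y:[6,28] z:[4,27] -> hit [27,27], descend [6, 8]
      N6 x:[27,41] y:[19,28] z:[19,27] -> hit [27,27], descend [12, 16]
        N12 x:[38,41] y:[19,25] z:[19,23] -> miss, prune
        N16 x:[27,28] y:[27,28] z:[26,27] -> hit [27,27] leaf, test {P13@t=27}
      N8 x:[47,57] y:[6,20] z:[4,14] -> miss, prune

9 AABB tests over nodes [0, 3, 19, 1, 5, 6, 12, 16, 8]; 1 leaf entered; closest P13.

== RESULT ==
13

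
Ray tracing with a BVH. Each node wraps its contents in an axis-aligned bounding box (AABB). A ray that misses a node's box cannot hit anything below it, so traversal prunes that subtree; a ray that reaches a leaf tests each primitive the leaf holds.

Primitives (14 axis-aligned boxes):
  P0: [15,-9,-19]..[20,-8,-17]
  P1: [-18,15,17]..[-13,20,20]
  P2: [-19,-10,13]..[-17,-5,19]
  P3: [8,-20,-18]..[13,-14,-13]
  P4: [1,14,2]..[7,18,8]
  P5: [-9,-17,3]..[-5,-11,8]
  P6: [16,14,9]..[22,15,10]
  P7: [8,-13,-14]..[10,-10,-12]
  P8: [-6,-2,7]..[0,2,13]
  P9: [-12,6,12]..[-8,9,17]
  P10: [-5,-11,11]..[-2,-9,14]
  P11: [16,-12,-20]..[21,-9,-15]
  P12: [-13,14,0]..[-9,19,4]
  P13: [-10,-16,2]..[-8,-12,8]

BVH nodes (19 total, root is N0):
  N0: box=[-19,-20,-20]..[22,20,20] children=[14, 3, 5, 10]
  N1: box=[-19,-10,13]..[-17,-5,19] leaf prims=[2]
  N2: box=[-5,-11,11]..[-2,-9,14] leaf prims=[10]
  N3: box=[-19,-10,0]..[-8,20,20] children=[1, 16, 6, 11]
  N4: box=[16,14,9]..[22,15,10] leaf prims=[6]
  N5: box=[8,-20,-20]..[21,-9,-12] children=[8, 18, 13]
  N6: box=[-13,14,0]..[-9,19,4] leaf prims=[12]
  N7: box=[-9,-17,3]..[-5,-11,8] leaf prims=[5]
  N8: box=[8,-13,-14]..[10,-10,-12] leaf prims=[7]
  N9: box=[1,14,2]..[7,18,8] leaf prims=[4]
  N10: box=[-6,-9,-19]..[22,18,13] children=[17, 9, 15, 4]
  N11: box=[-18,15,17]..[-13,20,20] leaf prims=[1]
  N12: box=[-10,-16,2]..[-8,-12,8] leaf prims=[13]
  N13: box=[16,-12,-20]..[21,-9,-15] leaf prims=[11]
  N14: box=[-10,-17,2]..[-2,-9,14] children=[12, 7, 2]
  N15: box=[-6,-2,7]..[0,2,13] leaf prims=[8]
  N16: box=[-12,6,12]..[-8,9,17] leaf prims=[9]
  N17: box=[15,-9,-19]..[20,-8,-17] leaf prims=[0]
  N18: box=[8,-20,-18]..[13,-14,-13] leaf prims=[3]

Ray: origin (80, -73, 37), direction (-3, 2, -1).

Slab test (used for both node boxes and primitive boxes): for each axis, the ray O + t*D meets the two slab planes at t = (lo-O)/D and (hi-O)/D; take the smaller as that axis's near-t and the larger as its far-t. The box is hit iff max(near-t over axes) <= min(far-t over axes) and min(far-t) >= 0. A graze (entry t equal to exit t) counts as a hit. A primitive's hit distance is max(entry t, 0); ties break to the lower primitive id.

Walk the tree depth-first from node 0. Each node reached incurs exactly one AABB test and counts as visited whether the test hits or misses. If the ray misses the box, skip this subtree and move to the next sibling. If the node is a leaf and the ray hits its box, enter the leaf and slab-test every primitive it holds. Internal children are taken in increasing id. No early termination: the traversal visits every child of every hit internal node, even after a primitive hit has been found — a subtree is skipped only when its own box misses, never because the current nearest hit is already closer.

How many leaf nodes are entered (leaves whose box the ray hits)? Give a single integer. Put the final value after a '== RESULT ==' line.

Traverse from the root:
N0 x:[58/3,33] y:[53/2,93/2] z:[17,57] -> hit [53/2,33], descend [3, 5, 10, 14]
  N3 x:[88/3,33] y:[63/2,93/2] z:[17,37] -> hit [63/2,33], descend [1, 6, 11, 16]
    N1 x:[97/3,33] y:[63/2,34] z:[18,24] -> miss, prune
    N6 x:[89/3,31] y:[87/2,46] z:[33,37] -> miss, prune
    N11 x:[31,98/3] y:[44,93/2] z:[17,20] -> miss, prune
    N16 x:[88/3,92/3] y:[79/2,41] z:[20,25] -> miss, prune
  N5 x:[59/3,24] y:[53/2,32] z:[49,57] -> miss, prune
  N10 x:[58/3,86/3] y:[32,91/2] z:[24,56] -> miss, prune
  N14 x:[82/3,30] y:[28,32] z:[23,35] -> hit [28,30], descend [2, 7, 12]
    N2 x:[82/3,85/3] y:[31,32] z:[23,26] -> miss, prune
    N7 x:[85/3,89/3] y:[28,31] z:[29,34] -> hit [29,89/3] leaf, test {P5@t=29}
    N12 x:[88/3,30] y:[57/2,61/2] z:[29,35] -> hit [88/3,30] leaf, test {P13@t=88/3}

Visited [0, 3, 1, 6, 11, 16, 5, 10, 14, 2, 7, 12]. Tests: 12 box, 2 leaf. Nearest: P5.

== RESULT ==
2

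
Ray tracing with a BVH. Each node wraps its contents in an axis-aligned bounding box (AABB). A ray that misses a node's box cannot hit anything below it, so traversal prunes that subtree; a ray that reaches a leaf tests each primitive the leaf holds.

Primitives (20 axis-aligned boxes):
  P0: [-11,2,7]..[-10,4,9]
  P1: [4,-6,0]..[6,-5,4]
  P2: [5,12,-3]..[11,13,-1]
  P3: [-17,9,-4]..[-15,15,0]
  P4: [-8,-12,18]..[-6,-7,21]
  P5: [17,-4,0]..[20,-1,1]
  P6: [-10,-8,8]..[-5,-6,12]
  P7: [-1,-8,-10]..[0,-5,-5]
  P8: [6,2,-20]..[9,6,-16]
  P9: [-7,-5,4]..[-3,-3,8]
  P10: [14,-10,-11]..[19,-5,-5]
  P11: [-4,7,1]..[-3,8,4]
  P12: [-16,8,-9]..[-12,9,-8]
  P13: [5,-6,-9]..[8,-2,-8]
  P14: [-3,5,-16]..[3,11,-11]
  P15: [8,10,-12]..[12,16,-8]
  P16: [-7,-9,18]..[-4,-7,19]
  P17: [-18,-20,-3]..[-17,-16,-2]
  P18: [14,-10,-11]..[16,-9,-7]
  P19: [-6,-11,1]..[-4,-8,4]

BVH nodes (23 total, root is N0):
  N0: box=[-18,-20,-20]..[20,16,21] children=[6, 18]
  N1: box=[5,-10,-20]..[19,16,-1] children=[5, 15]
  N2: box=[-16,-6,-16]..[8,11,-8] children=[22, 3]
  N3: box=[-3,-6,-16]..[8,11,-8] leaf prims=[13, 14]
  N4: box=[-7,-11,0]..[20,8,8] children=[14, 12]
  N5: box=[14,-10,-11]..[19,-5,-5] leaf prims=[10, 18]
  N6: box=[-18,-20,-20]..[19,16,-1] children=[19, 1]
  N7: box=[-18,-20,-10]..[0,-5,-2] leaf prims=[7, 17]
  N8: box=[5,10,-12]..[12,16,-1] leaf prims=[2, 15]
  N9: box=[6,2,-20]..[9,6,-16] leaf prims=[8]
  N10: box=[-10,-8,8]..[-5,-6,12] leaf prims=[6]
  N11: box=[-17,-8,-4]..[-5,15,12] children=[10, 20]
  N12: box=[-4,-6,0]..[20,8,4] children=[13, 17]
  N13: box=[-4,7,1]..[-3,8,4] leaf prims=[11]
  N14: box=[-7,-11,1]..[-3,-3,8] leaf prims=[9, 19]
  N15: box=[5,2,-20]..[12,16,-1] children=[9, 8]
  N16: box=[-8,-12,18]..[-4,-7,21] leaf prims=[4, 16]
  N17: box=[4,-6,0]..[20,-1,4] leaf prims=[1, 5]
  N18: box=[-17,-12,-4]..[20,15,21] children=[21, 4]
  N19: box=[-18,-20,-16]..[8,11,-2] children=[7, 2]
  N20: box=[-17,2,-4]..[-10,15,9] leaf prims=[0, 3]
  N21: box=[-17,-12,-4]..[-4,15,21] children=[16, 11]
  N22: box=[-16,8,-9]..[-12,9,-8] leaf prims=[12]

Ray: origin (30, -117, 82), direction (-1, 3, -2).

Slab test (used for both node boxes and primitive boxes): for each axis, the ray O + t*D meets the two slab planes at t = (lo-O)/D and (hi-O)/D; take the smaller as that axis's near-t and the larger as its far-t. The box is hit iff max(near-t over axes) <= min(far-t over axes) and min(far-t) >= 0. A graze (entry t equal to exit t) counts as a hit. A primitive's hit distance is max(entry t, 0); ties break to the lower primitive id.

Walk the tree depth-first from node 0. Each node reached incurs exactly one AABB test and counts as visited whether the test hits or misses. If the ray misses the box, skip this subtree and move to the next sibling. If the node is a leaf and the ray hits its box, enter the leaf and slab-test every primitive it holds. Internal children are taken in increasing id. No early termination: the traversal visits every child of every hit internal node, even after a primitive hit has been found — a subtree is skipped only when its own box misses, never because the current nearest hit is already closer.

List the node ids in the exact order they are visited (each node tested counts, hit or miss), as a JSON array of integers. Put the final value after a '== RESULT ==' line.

Trace the traversal:
N0 x:[10,48] y:[97/3,133/3] z:[61/2,51] -> hit [97/3,133/3], descend [6, 18]
  N6 x:[11,48] y:[97/3,133/3] z:[83/2,51] -> hit [83/2,133/3], descend [1, 19]
    N1 x:[11,25] y:[107/3,133/3] z:[83/2,51] -> miss, prune
    N19 x:[22,48] y:[97/3,128/3] z:[42,49] -> hit [42,128/3], descend [2, 7]
      N2 x:[22,46] y:[37,128/3] z:[45,49] -> miss, prune
      N7 x:[30,48] y:[97/3,112/3] z:[42,46] -> miss, prune
  N18 x:[10,47] y:[35,44] z:[61/2,43] -> hit [35,43], descend [4, 21]
    N4 x:[10,37] y:[106/3,125/3] z:[37,41] -> hit [37,37], descend [12, 14]
      N12 x:[10,34] y:[37,125/3] z:[39,41] -> miss, prune
      N14 x:[33,37] y:[106/3,38] z:[37,81/2] -> hit [37,37] leaf, test {P9(miss), P19(miss)}
    N21 x:[34,47] y:[35,44] z:[61/2,43] -> hit [35,43], descend [11, 16]
      N11 x:[35,47] y:[109/3,44] z:[35,43] -> hit [109/3,43], descend [10, 20]
        N10 x:[35,40] y:[109/3,37] z:[35,37] -> hit [109/3,37] leaf, test {P6@t=109/3}
        N20 x:[40,47] y:[119/3,44] z:[73/2,43] -> hit [40,43] leaf, test {P0(miss), P3(miss)}
      N16 x:[34,38] y:[35,110/3] z:[61/2,32] -> miss, prune

Summary -> nodes [0, 6, 1, 19, 2, 7, 18, 4, 12, 14, 21, 11, 10, 20, 16]; box-tests=15; leaf-entries=3; first=P6

== RESULT ==
[0, 6, 1, 19, 2, 7, 18, 4, 12, 14, 21, 11, 10, 20, 16]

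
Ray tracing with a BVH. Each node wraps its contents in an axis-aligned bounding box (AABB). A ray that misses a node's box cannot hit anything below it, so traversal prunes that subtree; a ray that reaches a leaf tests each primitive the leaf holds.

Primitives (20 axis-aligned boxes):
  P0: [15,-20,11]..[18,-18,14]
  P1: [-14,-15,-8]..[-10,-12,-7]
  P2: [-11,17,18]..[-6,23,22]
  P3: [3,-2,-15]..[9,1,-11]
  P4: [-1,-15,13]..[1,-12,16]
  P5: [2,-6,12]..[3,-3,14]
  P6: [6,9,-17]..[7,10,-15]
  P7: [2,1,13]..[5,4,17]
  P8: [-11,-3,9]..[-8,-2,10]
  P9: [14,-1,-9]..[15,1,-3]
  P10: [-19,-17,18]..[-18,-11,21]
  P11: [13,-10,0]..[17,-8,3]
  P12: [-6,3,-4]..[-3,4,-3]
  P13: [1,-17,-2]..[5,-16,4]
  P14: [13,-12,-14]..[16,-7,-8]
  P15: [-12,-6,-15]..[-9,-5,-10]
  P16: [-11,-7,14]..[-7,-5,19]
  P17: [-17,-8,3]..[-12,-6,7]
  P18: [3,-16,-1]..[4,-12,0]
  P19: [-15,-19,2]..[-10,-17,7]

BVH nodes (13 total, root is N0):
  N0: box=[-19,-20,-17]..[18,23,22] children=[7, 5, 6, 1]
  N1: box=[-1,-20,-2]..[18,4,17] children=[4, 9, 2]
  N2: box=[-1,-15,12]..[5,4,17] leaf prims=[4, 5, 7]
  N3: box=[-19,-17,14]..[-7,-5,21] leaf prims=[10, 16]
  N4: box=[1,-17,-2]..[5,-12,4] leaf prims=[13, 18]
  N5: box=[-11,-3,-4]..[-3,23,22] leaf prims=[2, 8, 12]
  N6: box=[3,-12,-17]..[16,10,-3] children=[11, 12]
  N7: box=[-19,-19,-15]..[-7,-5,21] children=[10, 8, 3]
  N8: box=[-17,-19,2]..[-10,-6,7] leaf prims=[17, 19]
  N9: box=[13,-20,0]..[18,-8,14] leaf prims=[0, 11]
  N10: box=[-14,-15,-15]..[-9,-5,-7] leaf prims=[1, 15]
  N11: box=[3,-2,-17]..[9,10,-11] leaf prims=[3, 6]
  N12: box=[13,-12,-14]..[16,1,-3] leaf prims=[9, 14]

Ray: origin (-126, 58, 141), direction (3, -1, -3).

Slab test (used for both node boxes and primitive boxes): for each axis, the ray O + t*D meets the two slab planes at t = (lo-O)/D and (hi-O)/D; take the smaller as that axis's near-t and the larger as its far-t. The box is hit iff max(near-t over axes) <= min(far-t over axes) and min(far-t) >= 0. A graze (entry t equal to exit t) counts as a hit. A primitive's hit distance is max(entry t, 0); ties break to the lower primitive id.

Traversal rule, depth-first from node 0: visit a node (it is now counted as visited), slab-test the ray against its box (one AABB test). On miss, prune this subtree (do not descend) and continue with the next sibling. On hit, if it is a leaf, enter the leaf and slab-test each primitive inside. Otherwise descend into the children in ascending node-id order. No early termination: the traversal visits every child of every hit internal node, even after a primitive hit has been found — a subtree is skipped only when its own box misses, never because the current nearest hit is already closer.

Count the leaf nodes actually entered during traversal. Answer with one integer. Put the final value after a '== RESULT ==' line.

Walk:
N0 x:[107/3,48] y:[35,78] z:[119/3,158/3] -> hit [119/3,48], descend [1, 5, 6, 7]
  N1 x:[125/3,48] y:[54,78] z:[124/3,143/3] -> miss, prune
  N5 x:[115/3,41] y:[35,61] z:[119/3,145/3] -> hit [119/3,41] leaf, test {P2@t=119/3, P8(miss), P12(miss)}
  N6 x:[43,142/3] y:[48,70] z:[48,158/3] -> miss, prune
  N7 x:[107/3,119/3] y:[63,77] z:[40,52] -> miss, prune

5 AABB tests over nodes [0, 1, 5, 6, 7]; 1 leaf entered; closest P2.

== RESULT ==
1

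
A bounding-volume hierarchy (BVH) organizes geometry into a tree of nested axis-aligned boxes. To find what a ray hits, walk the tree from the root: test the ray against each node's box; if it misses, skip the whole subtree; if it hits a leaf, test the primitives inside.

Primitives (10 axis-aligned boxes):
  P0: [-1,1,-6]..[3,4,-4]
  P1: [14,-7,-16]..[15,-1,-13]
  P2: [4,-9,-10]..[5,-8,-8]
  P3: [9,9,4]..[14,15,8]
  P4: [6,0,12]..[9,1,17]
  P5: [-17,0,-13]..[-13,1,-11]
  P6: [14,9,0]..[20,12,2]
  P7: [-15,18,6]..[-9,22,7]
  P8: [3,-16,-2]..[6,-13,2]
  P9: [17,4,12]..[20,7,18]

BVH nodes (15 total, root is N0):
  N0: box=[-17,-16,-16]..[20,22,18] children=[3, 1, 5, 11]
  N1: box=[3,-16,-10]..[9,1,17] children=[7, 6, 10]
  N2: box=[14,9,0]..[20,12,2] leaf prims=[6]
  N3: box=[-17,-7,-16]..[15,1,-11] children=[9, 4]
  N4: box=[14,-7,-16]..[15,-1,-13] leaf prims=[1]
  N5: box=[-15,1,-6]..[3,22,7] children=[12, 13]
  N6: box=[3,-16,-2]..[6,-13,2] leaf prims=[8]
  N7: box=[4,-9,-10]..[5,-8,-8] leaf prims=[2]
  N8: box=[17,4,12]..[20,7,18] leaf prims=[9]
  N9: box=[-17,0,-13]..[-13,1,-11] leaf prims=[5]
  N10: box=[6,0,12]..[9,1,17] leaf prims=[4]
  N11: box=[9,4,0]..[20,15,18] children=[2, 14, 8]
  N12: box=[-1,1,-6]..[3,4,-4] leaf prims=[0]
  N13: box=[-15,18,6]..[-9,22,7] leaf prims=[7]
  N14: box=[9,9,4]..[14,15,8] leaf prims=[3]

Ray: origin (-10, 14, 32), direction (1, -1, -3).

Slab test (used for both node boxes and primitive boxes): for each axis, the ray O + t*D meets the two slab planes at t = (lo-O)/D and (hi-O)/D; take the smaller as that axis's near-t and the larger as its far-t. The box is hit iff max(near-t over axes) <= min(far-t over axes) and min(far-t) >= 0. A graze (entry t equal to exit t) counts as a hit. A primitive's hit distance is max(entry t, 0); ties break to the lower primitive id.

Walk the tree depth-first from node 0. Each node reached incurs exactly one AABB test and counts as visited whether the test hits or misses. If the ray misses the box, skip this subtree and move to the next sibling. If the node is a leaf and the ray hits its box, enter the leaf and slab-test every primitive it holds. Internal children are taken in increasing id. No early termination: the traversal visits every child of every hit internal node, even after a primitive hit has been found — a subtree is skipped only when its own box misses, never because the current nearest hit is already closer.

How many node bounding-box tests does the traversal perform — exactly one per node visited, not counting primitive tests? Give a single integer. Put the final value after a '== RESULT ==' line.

Walk:
N0 x:[-7,30] y:[-8,30] z:[14/3,16] -> hit [14/3,16], descend [1, 3, 5, 11]
  N1 x:[13,19] y:[13,30] z:[5,14] -> hit [13,14], descend [6, 7, 10]
    N6 x:[13,16] y:[27,30] z:[10,34/3] -> miss, prune
    N7 x:[14,15] y:[22,23] z:[40/3,14] -> miss, prune
    N10 x:[16,19] y:[13,14] z:[5,20/3] -> miss, prune
  N3 x:[-7,25] y:[13,21] z:[43/3,16] -> hit [43/3,16], descend [4, 9]
    N4 x:[24,25] y:[15,21] z:[15,16] -> miss, prune
    N9 x:[-7,-3] y:[13,14] z:[43/3,15] -> miss, prune
  N5 x:[-5,13] y:[-8,13] z:[25/3,38/3] -> hit [25/3,38/3], descend [12, 13]
    N12 x:[9,13] y:[10,13] z:[12,38/3] -> hit [12,38/3] leaf, test {P0@t=12}
    N13 x:[-5,1] y:[-8,-4] z:[25/3,26/3] -> miss, prune
  N11 x:[19,30] y:[-1,10] z:[14/3,32/3] -> miss, prune

Visited [0, 1, 6, 7, 10, 3, 4, 9, 5, 12, 13, 11]. Tests: 12 box, 1 leaf. Nearest: P0.

== RESULT ==
12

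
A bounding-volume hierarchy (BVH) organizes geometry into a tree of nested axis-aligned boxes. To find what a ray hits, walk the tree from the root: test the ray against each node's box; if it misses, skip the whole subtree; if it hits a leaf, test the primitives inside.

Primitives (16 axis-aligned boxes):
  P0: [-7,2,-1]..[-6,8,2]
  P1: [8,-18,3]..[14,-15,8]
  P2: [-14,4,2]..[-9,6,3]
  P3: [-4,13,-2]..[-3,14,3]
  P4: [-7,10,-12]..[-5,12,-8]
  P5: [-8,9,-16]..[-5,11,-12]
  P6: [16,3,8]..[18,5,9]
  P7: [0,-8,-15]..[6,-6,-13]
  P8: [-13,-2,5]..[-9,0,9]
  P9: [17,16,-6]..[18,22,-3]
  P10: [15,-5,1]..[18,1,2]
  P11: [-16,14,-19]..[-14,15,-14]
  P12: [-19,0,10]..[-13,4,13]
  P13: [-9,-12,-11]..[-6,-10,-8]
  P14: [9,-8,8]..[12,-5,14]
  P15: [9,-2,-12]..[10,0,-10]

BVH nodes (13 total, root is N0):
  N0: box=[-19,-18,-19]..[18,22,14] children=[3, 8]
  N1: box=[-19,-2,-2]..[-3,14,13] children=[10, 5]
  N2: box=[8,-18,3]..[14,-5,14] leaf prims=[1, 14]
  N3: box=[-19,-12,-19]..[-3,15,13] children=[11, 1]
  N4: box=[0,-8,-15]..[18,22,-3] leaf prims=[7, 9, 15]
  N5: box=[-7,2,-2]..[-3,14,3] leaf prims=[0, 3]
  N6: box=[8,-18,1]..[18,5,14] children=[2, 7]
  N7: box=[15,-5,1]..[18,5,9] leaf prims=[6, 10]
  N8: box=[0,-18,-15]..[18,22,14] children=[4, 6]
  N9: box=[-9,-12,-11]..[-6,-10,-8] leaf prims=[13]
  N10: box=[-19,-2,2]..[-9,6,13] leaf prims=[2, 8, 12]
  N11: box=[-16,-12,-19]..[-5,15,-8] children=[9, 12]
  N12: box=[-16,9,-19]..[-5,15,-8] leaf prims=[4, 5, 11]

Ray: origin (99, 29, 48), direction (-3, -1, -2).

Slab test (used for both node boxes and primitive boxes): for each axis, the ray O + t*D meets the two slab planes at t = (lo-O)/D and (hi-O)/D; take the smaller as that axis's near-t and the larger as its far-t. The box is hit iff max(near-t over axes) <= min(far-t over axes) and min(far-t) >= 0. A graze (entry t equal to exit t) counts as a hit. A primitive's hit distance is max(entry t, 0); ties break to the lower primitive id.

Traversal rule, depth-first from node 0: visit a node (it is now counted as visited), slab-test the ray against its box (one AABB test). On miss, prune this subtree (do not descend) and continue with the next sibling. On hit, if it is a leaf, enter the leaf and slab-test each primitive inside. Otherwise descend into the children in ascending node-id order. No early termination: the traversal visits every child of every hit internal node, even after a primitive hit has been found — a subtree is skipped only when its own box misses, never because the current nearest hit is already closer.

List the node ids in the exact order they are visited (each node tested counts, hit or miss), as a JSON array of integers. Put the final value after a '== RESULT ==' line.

Traverse from the root:
N0 x:[27,118/3] y:[7,47] z:[17,67/2] -> hit [27,67/2], descend [3, 8]
  N3 x:[34,118/3] y:[14,41] z:[35/2,67/2] -> miss, prune
  N8 x:[27,33] y:[7,47] z:[17,63/2] -> hit [27,63/2], descend [4, 6]
    N4 x:[27,33] y:[7,37] z:[51/2,63/2] -> hit [27,63/2] leaf, test {P7(miss), P9(miss), P15@t=89/3}
    N6 x:[27,91/3] y:[24,47] z:[17,47/2] -> miss, prune

Summary -> nodes [0, 3, 8, 4, 6]; box-tests=5; leaf-entries=1; first=P15

== RESULT ==
[0, 3, 8, 4, 6]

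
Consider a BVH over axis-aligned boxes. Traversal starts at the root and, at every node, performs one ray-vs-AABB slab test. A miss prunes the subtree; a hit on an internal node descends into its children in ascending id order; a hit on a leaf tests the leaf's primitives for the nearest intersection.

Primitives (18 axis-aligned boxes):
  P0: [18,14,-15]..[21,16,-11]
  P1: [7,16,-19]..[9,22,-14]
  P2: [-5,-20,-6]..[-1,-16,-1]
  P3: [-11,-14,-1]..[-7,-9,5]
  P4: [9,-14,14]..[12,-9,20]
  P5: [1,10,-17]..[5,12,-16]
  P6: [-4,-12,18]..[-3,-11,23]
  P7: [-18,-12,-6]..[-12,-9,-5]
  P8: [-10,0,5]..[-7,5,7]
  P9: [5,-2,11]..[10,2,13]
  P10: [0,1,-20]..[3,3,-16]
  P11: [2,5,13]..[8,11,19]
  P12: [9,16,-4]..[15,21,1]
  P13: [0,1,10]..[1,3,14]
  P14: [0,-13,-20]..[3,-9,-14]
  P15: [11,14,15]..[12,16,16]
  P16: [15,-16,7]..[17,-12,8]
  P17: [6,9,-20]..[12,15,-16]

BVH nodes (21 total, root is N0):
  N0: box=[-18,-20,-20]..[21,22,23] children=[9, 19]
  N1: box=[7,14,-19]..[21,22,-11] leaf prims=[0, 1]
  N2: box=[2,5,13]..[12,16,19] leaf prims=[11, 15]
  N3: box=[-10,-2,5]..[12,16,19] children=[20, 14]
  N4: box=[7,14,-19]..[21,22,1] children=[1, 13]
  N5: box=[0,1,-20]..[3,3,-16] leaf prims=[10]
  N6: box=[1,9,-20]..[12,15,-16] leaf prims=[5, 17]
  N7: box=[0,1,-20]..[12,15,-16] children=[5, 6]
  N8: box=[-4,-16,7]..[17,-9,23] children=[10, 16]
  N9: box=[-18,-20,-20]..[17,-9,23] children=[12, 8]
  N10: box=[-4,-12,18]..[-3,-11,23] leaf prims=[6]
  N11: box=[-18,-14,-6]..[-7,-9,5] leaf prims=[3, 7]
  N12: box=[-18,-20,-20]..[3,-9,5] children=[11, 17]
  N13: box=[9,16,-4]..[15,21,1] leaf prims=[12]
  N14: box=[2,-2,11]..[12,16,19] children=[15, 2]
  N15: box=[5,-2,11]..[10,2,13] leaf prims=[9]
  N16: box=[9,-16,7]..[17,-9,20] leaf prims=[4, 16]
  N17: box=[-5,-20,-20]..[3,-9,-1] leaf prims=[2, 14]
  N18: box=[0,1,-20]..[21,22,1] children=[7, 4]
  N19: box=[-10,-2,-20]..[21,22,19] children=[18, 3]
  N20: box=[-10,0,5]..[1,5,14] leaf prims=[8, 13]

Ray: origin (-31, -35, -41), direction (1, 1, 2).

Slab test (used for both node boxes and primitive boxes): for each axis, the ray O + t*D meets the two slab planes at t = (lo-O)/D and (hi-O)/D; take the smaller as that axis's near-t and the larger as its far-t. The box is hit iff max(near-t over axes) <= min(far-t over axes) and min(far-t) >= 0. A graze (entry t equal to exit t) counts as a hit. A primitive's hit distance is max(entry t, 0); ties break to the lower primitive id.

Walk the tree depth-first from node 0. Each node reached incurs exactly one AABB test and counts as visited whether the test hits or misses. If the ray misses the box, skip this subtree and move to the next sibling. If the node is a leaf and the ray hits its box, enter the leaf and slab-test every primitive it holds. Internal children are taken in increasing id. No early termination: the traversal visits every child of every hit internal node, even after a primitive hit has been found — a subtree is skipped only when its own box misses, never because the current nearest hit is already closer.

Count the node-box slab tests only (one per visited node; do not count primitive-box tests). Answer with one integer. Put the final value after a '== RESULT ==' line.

Walk:
N0 x:[13,52] y:[15,57] z:[21/2,32] -> hit [15,32], descend [9, 19]
  N9 x:[13,48] y:[15,26] z:[21/2,32] -> hit [15,26], descend [8, 12]
    N8 x:[27,48] y:[19,26] z:[24,32] -> miss, prune
    N12 x:[13,34] y:[15,26] z:[21/2,23] -> hit [15,23], descend [11, 17]
      N11 x:[13,24] y:[21,26] z:[35/2,23] -> hit [21,23] leaf, test {P3@t=21, P7(miss)}
      N17 x:[26,34] y:[15,26] z:[21/2,20] -> miss, prune
  N19 x:[21,52] y:[33,57] z:[21/2,30] -> miss, prune

order=[0, 9, 8, 12, 11, 17, 19]  |boxes|=7  |leaves|=1  hit=P3

== RESULT ==
7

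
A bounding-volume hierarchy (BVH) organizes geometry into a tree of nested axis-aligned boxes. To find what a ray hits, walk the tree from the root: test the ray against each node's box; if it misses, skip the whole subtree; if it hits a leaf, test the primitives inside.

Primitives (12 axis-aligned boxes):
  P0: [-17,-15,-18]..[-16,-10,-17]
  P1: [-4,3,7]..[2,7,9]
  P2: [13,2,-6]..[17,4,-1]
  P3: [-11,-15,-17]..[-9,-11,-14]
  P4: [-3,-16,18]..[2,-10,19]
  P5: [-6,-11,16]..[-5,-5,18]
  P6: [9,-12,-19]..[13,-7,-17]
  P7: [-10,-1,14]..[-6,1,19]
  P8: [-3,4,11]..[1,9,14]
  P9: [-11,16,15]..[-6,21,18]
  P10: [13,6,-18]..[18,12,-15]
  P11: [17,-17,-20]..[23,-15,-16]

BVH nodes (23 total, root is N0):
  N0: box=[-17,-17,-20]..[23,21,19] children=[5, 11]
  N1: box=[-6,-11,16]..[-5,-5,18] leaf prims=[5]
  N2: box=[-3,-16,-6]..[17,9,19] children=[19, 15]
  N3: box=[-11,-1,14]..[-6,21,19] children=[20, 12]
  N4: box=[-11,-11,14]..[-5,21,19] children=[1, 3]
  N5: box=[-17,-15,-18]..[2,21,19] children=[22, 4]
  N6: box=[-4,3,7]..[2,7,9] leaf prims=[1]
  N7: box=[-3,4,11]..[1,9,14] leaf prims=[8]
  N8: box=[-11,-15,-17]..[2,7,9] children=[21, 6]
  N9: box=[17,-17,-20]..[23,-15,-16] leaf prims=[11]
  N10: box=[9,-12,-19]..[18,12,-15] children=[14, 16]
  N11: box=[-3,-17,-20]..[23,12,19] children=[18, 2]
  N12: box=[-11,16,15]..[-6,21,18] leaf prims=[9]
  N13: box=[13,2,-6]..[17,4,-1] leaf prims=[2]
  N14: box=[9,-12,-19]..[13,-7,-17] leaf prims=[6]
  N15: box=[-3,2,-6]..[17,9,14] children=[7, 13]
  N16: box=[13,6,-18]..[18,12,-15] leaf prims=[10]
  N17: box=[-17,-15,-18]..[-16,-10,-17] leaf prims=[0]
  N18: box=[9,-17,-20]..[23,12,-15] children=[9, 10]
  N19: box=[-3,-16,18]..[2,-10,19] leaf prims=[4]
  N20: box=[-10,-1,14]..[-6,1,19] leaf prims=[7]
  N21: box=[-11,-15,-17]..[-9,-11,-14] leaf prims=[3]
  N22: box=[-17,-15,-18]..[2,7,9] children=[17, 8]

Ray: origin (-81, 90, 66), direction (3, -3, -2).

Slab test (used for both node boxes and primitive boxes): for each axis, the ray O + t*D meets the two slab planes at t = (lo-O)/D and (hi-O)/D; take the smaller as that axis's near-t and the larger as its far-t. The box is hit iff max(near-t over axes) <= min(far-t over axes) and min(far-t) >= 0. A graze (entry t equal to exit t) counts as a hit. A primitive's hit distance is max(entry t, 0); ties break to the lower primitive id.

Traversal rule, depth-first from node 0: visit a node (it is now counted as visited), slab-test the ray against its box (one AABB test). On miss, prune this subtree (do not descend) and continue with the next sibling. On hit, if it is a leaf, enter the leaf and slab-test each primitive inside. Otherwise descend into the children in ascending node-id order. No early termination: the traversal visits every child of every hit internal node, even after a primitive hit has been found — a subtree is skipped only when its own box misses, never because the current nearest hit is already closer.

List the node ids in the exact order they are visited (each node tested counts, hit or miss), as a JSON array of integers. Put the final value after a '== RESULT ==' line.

Traverse from the root:
N0 x:[64/3,104/3] y:[23,107/3] z:[47/2,43] -> hit [47/2,104/3], descend [5, 11]
  N5 x:[64/3,83/3] y:[23,35] z:[47/2,42] -> hit [47/2,83/3], descend [4, 22]
    N4 x:[70/3,76/3] y:[23,101/3] z:[47/2,26] -> hit [47/2,76/3], descend [1, 3]
      N1 x:[25,76/3] y:[95/3,101/3] z:[24,25] -> miss, prune
      N3 x:[70/3,25] y:[23,91/3] z:[47/2,26] -> hit [47/2,25], descend [12, 20]
        N12 x:[70/3,25] y:[23,74/3] z:[24,51/2] -> hit [24,74/3] leaf, test {P9@t=24}
        N20 x:[71/3,25] y:[89/3,91/3] z:[47/2,26] -> miss, prune
    N22 x:[64/3,83/3] y:[83/3,35] z:[57/2,42] -> miss, prune
  N11 x:[26,104/3] y:[26,107/3] z:[47/2,43] -> hit [26,104/3], descend [2, 18]
    N2 x:[26,98/3] y:[27,106/3] z:[47/2,36] -> hit [27,98/3], descend [15, 19]
      N15 x:[26,98/3] y:[27,88/3] z:[26,36] -> hit [27,88/3], descend [7, 13]
        N7 x:[26,82/3] y:[27,86/3] z:[26,55/2] -> hit [27,82/3] leaf, test {P8@t=27}
        N13 x:[94/3,98/3] y:[86/3,88/3] z:[67/2,36] -> miss, prune
      N19 x:[26,83/3] y:[100/3,106/3] z:[47/2,24] -> miss, prune
    N18 x:[30,104/3] y:[26,107/3] z:[81/2,43] -> miss, prune

order=[0, 5, 4, 1, 3, 12, 20, 22, 11, 2, 15, 7, 13, 19, 18]  |boxes|=15  |leaves|=2  hit=P9

== RESULT ==
[0, 5, 4, 1, 3, 12, 20, 22, 11, 2, 15, 7, 13, 19, 18]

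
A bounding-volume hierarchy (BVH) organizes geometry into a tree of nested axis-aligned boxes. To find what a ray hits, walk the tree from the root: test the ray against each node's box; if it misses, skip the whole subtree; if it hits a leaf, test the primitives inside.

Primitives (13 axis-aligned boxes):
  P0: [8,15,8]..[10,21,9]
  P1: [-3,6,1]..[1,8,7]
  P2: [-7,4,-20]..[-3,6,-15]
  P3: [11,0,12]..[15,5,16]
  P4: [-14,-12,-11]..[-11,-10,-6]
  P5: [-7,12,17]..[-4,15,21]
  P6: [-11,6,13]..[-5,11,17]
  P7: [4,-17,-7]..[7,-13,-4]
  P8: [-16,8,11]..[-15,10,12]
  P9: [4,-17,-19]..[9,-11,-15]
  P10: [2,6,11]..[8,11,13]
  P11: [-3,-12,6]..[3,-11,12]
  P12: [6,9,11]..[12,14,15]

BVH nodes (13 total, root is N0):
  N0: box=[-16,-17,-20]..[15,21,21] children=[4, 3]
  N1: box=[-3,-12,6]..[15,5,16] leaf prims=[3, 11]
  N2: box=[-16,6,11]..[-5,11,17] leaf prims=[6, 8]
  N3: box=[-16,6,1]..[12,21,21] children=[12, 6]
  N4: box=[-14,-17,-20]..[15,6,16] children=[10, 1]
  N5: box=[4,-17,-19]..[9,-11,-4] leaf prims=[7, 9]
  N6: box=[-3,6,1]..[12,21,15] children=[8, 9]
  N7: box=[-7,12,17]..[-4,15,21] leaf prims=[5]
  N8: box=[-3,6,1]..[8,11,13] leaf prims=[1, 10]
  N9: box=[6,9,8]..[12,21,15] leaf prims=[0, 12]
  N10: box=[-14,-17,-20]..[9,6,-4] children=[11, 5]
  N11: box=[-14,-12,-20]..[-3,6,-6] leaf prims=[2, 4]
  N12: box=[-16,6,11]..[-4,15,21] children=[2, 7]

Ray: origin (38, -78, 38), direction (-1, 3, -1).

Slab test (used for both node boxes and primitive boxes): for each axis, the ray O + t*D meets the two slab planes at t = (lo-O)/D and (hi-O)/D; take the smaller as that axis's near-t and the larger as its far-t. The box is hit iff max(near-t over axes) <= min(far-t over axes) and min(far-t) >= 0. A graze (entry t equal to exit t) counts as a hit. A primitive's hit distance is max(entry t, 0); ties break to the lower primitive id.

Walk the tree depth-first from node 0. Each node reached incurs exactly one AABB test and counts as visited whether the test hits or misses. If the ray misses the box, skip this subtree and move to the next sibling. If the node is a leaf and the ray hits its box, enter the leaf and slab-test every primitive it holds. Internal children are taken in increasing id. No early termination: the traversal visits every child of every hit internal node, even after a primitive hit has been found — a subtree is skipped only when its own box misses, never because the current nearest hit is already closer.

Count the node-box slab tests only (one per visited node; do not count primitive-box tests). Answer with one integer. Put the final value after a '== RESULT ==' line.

Walk:
N0 x:[23,54] y:[61/3,33] z:[17,58] -> hit [23,33], descend [3, 4]
  N3 x:[26,54] y:[28,33] z:[17,37] -> hit [28,33], descend [6, 12]
    N6 x:[26,41] y:[28,33] z:[23,37] -> hit [28,33], descend [8, 9]
      N8 x:[30,41] y:[28,89/3] z:[25,37] -> miss, prune
      N9 x:[26,32] y:[29,33] z:[23,30] -> hit [29,30] leaf, test {P0(miss), P12(miss)}
    N12 x:[42,54] y:[28,31] z:[17,27] -> miss, prune
  N4 x:[23,52] y:[61/3,28] z:[22,58] -> hit [23,28], descend [1, 10]
    N1 x:[23,41] y:[22,83/3] z:[22,32] -> hit [23,83/3] leaf, test {P3@t=26, P11(miss)}
    N10 x:[29,52] y:[61/3,28] z:[42,58] -> miss, prune

Summary -> nodes [0, 3, 6, 8, 9, 12, 4, 1, 10]; box-tests=9; leaf-entries=2; first=P3

== RESULT ==
9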